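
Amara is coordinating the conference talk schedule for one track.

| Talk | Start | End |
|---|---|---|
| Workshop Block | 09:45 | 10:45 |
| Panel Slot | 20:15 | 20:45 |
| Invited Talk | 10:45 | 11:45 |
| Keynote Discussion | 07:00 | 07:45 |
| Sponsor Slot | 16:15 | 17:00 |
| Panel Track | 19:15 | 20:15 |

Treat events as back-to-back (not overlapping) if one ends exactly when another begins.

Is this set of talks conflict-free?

Check each pair: they overlap iff neither finishes before the other starts.
Sorted by start: Keynote Discussion, Workshop Block, Invited Talk, Sponsor Slot, Panel Track, Panel Slot.
Workshop Block starts after Keynote Discussion ends, so Keynote Discussion has no further overlaps.
Invited Talk starts exactly when Workshop Block ends (back-to-back, no overlap), so Workshop Block has no further overlaps.
Sponsor Slot starts after Invited Talk ends, so Invited Talk has no further overlaps.
Panel Track starts after Sponsor Slot ends, so Sponsor Slot has no further overlaps.
Panel Slot starts exactly when Panel Track ends (back-to-back, no overlap).
Every pair is clear; the schedule has no overlaps.

Yes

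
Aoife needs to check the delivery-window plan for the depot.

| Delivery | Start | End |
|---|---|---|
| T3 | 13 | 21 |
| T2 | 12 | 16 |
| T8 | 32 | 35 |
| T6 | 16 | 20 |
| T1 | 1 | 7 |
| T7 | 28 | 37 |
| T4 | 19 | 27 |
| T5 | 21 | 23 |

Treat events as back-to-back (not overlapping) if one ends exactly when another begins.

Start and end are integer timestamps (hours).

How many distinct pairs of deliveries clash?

6

Two intervals overlap when each starts before the other ends.
Sorted by start: T1, T2, T3, T6, T4, T5, T7, T8.
T2 starts after T1 ends, so T1 has no further overlaps.
T3 starts before T2 ends → T2 and T3 overlap.
T6 starts exactly when T2 ends (back-to-back, no overlap), so T2 has no further overlaps.
T6 starts before T3 ends → T3 and T6 overlap.
T4 starts before T3 ends → T3 and T4 overlap.
T5 starts exactly when T3 ends (back-to-back, no overlap), so T3 has no further overlaps.
T4 starts before T6 ends → T6 and T4 overlap.
T5 starts after T6 ends, so T6 has no further overlaps.
T5 starts before T4 ends → T4 and T5 overlap.
T7 starts after T4 ends, so T4 has no further overlaps.
T7 starts after T5 ends, so T5 has no further overlaps.
T8 starts before T7 ends → T7 and T8 overlap.
Overlapping pairs: T2 & T3, T3 & T4, T3 & T6, T4 & T5, T4 & T6, T7 & T8 — 6 in total.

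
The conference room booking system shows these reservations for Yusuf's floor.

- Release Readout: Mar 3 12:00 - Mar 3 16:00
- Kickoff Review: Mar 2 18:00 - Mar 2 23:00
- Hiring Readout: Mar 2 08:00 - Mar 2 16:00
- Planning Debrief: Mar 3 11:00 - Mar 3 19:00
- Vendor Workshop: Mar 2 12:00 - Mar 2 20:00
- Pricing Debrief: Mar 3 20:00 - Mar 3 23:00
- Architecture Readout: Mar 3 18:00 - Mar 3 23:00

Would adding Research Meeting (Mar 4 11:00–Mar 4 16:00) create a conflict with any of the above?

Hiring Readout: ends Mar 2 16:00 at or before Research Meeting starts Mar 4 11:00 → clear.
Vendor Workshop: ends Mar 2 20:00 at or before Research Meeting starts Mar 4 11:00 → clear.
Kickoff Review: ends Mar 2 23:00 at or before Research Meeting starts Mar 4 11:00 → clear.
Planning Debrief: ends Mar 3 19:00 at or before Research Meeting starts Mar 4 11:00 → clear.
Release Readout: ends Mar 3 16:00 at or before Research Meeting starts Mar 4 11:00 → clear.
Architecture Readout: ends Mar 3 23:00 at or before Research Meeting starts Mar 4 11:00 → clear.
Pricing Debrief: ends Mar 3 23:00 at or before Research Meeting starts Mar 4 11:00 → clear.

No — it doesn't clash with anything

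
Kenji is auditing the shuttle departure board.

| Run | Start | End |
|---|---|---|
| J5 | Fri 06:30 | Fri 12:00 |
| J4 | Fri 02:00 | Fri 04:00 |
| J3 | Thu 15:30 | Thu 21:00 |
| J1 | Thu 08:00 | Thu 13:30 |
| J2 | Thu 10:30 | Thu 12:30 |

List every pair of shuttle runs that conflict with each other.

J1 & J2

Two intervals overlap when each starts before the other ends.
Sorted by start: J1, J2, J3, J4, J5.
J2 starts before J1 ends → J1 and J2 overlap.
J3 starts after J1 ends; J1 is clear from here.
J3 starts after J2 ends; J2 is clear from here.
J4 starts after J3 ends; J3 is clear from here.
J5 starts after J4 ends.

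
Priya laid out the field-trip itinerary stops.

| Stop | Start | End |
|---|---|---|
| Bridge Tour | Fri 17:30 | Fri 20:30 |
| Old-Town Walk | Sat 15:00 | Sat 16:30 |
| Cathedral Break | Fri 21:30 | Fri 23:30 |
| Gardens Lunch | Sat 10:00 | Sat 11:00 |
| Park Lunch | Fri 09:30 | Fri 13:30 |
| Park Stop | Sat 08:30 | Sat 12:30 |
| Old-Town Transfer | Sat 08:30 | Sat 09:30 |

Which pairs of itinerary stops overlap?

Sorted by start: Park Lunch, Bridge Tour, Cathedral Break, Old-Town Transfer, Park Stop, Gardens Lunch, Old-Town Walk.
Bridge Tour starts after Park Lunch ends, so nothing later overlaps Park Lunch either.
Cathedral Break starts after Bridge Tour ends, so nothing later overlaps Bridge Tour either.
Old-Town Transfer starts after Cathedral Break ends, so nothing later overlaps Cathedral Break either.
Park Stop starts before Old-Town Transfer ends → Old-Town Transfer and Park Stop overlap.
Gardens Lunch starts after Old-Town Transfer ends, so nothing later overlaps Old-Town Transfer either.
Gardens Lunch starts before Park Stop ends → Park Stop and Gardens Lunch overlap.
Old-Town Walk starts after Park Stop ends.
Old-Town Walk starts after Gardens Lunch ends.

Gardens Lunch & Park Stop, Old-Town Transfer & Park Stop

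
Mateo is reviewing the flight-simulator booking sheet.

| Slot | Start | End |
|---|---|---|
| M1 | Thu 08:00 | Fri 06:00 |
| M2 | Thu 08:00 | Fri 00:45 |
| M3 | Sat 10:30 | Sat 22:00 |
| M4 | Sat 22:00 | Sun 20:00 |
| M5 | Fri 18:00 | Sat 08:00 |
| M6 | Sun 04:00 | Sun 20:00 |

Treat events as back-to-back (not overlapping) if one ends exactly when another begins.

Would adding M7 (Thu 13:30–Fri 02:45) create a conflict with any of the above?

M1: starts Thu 08:00 before M7 ends Fri 02:45, and ends Fri 06:00 after M7 starts Thu 13:30 → overlap.
M2: starts Thu 08:00 before M7 ends Fri 02:45, and ends Fri 00:45 after M7 starts Thu 13:30 → overlap.
M5: starts Fri 18:00 at or after M7 ends Fri 02:45 → clear.
M3: starts Sat 10:30 at or after M7 ends Fri 02:45 → clear.
M4: starts Sat 22:00 at or after M7 ends Fri 02:45 → clear.
M6: starts Sun 04:00 at or after M7 ends Fri 02:45 → clear.
M7 overlaps M1, M2.

Yes — it overlaps M1, M2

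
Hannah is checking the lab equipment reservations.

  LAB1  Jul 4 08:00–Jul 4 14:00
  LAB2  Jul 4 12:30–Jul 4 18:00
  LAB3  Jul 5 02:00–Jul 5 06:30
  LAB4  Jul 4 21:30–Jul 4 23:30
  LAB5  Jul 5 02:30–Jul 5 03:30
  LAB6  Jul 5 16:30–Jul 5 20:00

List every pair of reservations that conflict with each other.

Sorted by start: LAB1, LAB2, LAB4, LAB3, LAB5, LAB6.
LAB2 starts before LAB1 ends → LAB1 and LAB2 overlap.
LAB4 starts after LAB1 ends, so LAB1 has no further overlaps.
LAB4 starts after LAB2 ends, so LAB2 has no further overlaps.
LAB3 starts after LAB4 ends, so LAB4 has no further overlaps.
LAB5 starts before LAB3 ends → LAB3 and LAB5 overlap.
LAB6 starts after LAB3 ends.
LAB6 starts after LAB5 ends.

LAB1 & LAB2, LAB3 & LAB5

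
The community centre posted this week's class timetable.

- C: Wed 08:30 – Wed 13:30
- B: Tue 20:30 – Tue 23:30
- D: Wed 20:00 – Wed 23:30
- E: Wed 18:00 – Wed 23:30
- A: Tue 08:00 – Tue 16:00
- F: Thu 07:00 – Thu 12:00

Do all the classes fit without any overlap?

No

Sorted by start: A, B, C, E, D, F.
B starts after A ends, so A has no further overlaps.
C starts after B ends, so B has no further overlaps.
E starts after C ends, so C has no further overlaps.
D starts before E ends → E and D overlap.
That's a conflict, so the schedule is not conflict-free.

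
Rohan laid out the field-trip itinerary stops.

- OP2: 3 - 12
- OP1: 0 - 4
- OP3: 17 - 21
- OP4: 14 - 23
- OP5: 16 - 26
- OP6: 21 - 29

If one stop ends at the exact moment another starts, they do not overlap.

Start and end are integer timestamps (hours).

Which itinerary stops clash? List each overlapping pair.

OP1 & OP2, OP3 & OP4, OP3 & OP5, OP4 & OP5, OP4 & OP6, OP5 & OP6

Sorted by start: OP1, OP2, OP4, OP5, OP3, OP6.
OP2 starts before OP1 ends → OP1 and OP2 overlap.
OP4 starts after OP1 ends; OP1 is clear from here.
OP4 starts after OP2 ends; OP2 is clear from here.
OP5 starts before OP4 ends → OP4 and OP5 overlap.
OP3 starts before OP4 ends → OP4 and OP3 overlap.
OP6 starts before OP4 ends → OP4 and OP6 overlap.
OP3 starts before OP5 ends → OP5 and OP3 overlap.
OP6 starts before OP5 ends → OP5 and OP6 overlap.
OP6 starts exactly when OP3 ends (back-to-back, no overlap).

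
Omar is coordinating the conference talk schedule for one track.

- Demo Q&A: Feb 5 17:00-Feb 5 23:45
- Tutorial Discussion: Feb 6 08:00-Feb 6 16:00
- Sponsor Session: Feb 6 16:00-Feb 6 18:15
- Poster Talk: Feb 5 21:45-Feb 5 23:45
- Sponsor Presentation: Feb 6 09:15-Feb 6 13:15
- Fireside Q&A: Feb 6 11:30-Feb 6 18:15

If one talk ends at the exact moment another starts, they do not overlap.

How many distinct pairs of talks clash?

5

Sorted by start: Demo Q&A, Poster Talk, Tutorial Discussion, Sponsor Presentation, Fireside Q&A, Sponsor Session.
Poster Talk starts before Demo Q&A ends → Demo Q&A and Poster Talk overlap.
Tutorial Discussion starts after Demo Q&A ends, so Demo Q&A has no further overlaps.
Tutorial Discussion starts after Poster Talk ends, so Poster Talk has no further overlaps.
Sponsor Presentation starts before Tutorial Discussion ends → Tutorial Discussion and Sponsor Presentation overlap.
Fireside Q&A starts before Tutorial Discussion ends → Tutorial Discussion and Fireside Q&A overlap.
Sponsor Session starts exactly when Tutorial Discussion ends (back-to-back, no overlap).
Fireside Q&A starts before Sponsor Presentation ends → Sponsor Presentation and Fireside Q&A overlap.
Sponsor Session starts after Sponsor Presentation ends.
Sponsor Session starts before Fireside Q&A ends → Fireside Q&A and Sponsor Session overlap.
Overlapping pairs: Demo Q&A & Poster Talk, Fireside Q&A & Sponsor Presentation, Fireside Q&A & Sponsor Session, Fireside Q&A & Tutorial Discussion, Sponsor Presentation & Tutorial Discussion — 5 in total.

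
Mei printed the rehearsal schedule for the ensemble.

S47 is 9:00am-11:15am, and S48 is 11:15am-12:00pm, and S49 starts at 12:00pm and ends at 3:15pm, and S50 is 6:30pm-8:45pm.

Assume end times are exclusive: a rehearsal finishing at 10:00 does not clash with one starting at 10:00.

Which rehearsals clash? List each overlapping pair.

Two intervals overlap when each starts before the other ends.
Sorted by start: S47, S48, S49, S50.
S48 starts exactly when S47 ends (back-to-back, no overlap), so S47 has no further overlaps.
S49 starts exactly when S48 ends (back-to-back, no overlap), so S48 has no further overlaps.
S50 starts after S49 ends.

none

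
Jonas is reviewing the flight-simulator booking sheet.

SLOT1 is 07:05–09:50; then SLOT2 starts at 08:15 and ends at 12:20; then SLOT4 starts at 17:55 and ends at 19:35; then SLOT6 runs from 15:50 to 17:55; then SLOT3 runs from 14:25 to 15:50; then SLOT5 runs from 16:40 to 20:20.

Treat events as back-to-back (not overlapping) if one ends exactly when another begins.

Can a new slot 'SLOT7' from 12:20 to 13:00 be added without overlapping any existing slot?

SLOT1: ends 09:50 at or before SLOT7 starts 12:20 → clear.
SLOT2: ends 12:20 at or before SLOT7 starts 12:20 → clear.
SLOT3: starts 14:25 at or after SLOT7 ends 13:00 → clear.
SLOT6: starts 15:50 at or after SLOT7 ends 13:00 → clear.
SLOT5: starts 16:40 at or after SLOT7 ends 13:00 → clear.
SLOT4: starts 17:55 at or after SLOT7 ends 13:00 → clear.

Yes — the slot is free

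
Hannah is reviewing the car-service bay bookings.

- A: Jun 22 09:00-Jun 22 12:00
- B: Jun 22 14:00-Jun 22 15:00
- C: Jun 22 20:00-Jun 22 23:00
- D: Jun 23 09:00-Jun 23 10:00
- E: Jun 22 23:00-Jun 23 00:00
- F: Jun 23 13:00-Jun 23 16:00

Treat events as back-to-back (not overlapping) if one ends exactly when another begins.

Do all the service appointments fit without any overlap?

Yes

Sorted by start: A, B, C, E, D, F.
B starts after A ends, so nothing later overlaps A either.
C starts after B ends, so nothing later overlaps B either.
E starts exactly when C ends (back-to-back, no overlap), so nothing later overlaps C either.
D starts after E ends, so nothing later overlaps E either.
F starts after D ends.
Every pair is clear; the schedule has no overlaps.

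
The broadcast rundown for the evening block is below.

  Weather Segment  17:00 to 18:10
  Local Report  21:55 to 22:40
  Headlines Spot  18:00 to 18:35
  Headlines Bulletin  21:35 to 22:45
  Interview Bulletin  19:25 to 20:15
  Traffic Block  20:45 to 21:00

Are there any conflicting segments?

Yes

Sorted by start: Weather Segment, Headlines Spot, Interview Bulletin, Traffic Block, Headlines Bulletin, Local Report.
Headlines Spot starts before Weather Segment ends → Weather Segment and Headlines Spot overlap.
That's a conflict, so the schedule is not conflict-free.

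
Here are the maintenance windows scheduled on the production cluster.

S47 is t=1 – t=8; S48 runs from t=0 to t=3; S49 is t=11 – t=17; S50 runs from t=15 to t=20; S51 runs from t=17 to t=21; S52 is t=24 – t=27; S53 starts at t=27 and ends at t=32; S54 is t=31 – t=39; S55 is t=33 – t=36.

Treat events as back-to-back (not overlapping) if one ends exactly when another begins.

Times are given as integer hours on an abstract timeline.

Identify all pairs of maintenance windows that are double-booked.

Sorted by start: S48, S47, S49, S50, S51, S52, S53, S54, S55.
S47 starts before S48 ends → S48 and S47 overlap.
S49 starts after S48 ends — done with S48.
S49 starts after S47 ends — done with S47.
S50 starts before S49 ends → S49 and S50 overlap.
S51 starts exactly when S49 ends (back-to-back, no overlap) — done with S49.
S51 starts before S50 ends → S50 and S51 overlap.
S52 starts after S50 ends — done with S50.
S52 starts after S51 ends — done with S51.
S53 starts exactly when S52 ends (back-to-back, no overlap) — done with S52.
S54 starts before S53 ends → S53 and S54 overlap.
S55 starts after S53 ends.
S55 starts before S54 ends → S54 and S55 overlap.

S47 & S48, S49 & S50, S50 & S51, S53 & S54, S54 & S55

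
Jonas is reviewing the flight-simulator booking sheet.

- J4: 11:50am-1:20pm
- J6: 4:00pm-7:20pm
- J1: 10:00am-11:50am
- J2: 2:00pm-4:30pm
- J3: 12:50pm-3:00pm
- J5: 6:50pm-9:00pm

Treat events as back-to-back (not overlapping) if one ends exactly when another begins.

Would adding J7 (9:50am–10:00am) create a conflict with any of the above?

No — it doesn't clash with anything

J1: starts 10:00am at or after J7 ends 10:00am → clear.
J4: starts 11:50am at or after J7 ends 10:00am → clear.
J3: starts 12:50pm at or after J7 ends 10:00am → clear.
J2: starts 2:00pm at or after J7 ends 10:00am → clear.
J6: starts 4:00pm at or after J7 ends 10:00am → clear.
J5: starts 6:50pm at or after J7 ends 10:00am → clear.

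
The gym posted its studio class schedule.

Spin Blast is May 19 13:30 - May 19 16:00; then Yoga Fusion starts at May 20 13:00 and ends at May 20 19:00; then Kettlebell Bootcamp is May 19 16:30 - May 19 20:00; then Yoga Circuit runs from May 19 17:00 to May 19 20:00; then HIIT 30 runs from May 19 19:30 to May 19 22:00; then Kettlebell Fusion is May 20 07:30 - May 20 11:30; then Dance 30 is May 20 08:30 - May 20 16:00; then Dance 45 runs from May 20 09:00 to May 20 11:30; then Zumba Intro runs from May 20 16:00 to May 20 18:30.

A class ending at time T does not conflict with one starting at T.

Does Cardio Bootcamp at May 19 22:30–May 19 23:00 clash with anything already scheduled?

Spin Blast: ends May 19 16:00 at or before Cardio Bootcamp starts May 19 22:30 → clear.
Kettlebell Bootcamp: ends May 19 20:00 at or before Cardio Bootcamp starts May 19 22:30 → clear.
Yoga Circuit: ends May 19 20:00 at or before Cardio Bootcamp starts May 19 22:30 → clear.
HIIT 30: ends May 19 22:00 at or before Cardio Bootcamp starts May 19 22:30 → clear.
Kettlebell Fusion: starts May 20 07:30 at or after Cardio Bootcamp ends May 19 23:00 → clear.
Dance 30: starts May 20 08:30 at or after Cardio Bootcamp ends May 19 23:00 → clear.
Dance 45: starts May 20 09:00 at or after Cardio Bootcamp ends May 19 23:00 → clear.
Yoga Fusion: starts May 20 13:00 at or after Cardio Bootcamp ends May 19 23:00 → clear.
Zumba Intro: starts May 20 16:00 at or after Cardio Bootcamp ends May 19 23:00 → clear.

No — it doesn't clash with anything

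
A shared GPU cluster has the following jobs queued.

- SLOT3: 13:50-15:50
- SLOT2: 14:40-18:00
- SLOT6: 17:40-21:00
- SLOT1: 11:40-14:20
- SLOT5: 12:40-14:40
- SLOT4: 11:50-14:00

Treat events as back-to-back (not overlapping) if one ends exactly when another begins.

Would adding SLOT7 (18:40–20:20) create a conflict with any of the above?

Yes — it overlaps SLOT6

SLOT1: ends 14:20 at or before SLOT7 starts 18:40 → clear.
SLOT4: ends 14:00 at or before SLOT7 starts 18:40 → clear.
SLOT5: ends 14:40 at or before SLOT7 starts 18:40 → clear.
SLOT3: ends 15:50 at or before SLOT7 starts 18:40 → clear.
SLOT2: ends 18:00 at or before SLOT7 starts 18:40 → clear.
SLOT6: starts 17:40 before SLOT7 ends 20:20, and ends 21:00 after SLOT7 starts 18:40 → overlap.
SLOT7 overlaps SLOT6.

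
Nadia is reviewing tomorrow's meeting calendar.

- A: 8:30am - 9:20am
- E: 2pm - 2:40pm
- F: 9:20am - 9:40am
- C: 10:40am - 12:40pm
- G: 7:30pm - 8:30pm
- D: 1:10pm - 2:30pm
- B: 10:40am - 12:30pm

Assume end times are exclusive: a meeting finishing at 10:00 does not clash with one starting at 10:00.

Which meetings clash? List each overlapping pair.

B & C, D & E

Two intervals overlap when each starts before the other ends.
Sorted by start: A, F, B, C, D, E, G.
F starts exactly when A ends (back-to-back, no overlap); A is clear from here.
B starts after F ends; F is clear from here.
C starts before B ends → B and C overlap.
D starts after B ends; B is clear from here.
D starts after C ends; C is clear from here.
E starts before D ends → D and E overlap.
G starts after D ends.
G starts after E ends.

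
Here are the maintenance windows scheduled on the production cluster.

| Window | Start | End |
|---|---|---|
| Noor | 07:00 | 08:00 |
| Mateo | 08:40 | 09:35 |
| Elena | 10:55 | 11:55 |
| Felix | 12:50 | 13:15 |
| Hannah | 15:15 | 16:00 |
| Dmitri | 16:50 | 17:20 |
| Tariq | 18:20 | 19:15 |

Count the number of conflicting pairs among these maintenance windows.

0

Sorted by start: Noor, Mateo, Elena, Felix, Hannah, Dmitri, Tariq.
Mateo starts after Noor ends — done with Noor.
Elena starts after Mateo ends — done with Mateo.
Felix starts after Elena ends — done with Elena.
Hannah starts after Felix ends — done with Felix.
Dmitri starts after Hannah ends — done with Hannah.
Tariq starts after Dmitri ends.
No pair overlaps.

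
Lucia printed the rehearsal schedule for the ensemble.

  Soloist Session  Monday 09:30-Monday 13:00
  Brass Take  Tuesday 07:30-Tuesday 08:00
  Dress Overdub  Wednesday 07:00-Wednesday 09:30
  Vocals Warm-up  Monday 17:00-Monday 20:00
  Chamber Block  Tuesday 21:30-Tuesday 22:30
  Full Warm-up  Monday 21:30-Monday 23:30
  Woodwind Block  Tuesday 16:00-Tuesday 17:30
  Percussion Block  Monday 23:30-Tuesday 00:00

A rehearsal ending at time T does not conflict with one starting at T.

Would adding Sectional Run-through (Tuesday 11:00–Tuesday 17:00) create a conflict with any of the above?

Soloist Session: ends Monday 13:00 at or before Sectional Run-through starts Tuesday 11:00 → clear.
Vocals Warm-up: ends Monday 20:00 at or before Sectional Run-through starts Tuesday 11:00 → clear.
Full Warm-up: ends Monday 23:30 at or before Sectional Run-through starts Tuesday 11:00 → clear.
Percussion Block: ends Tuesday 00:00 at or before Sectional Run-through starts Tuesday 11:00 → clear.
Brass Take: ends Tuesday 08:00 at or before Sectional Run-through starts Tuesday 11:00 → clear.
Woodwind Block: starts Tuesday 16:00 before Sectional Run-through ends Tuesday 17:00, and ends Tuesday 17:30 after Sectional Run-through starts Tuesday 11:00 → overlap.
Chamber Block: starts Tuesday 21:30 at or after Sectional Run-through ends Tuesday 17:00 → clear.
Dress Overdub: starts Wednesday 07:00 at or after Sectional Run-through ends Tuesday 17:00 → clear.
Sectional Run-through overlaps Woodwind Block.

Yes — it overlaps Woodwind Block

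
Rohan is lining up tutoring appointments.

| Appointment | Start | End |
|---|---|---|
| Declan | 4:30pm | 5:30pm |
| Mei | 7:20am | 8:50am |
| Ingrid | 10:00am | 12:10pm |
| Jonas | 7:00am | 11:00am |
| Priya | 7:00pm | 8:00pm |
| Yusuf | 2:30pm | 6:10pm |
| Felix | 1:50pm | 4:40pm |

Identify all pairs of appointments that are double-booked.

Declan & Felix, Declan & Yusuf, Felix & Yusuf, Ingrid & Jonas, Jonas & Mei

Sorted by start: Jonas, Mei, Ingrid, Felix, Yusuf, Declan, Priya.
Mei starts before Jonas ends → Jonas and Mei overlap.
Ingrid starts before Jonas ends → Jonas and Ingrid overlap.
Felix starts after Jonas ends — done with Jonas.
Ingrid starts after Mei ends — done with Mei.
Felix starts after Ingrid ends — done with Ingrid.
Yusuf starts before Felix ends → Felix and Yusuf overlap.
Declan starts before Felix ends → Felix and Declan overlap.
Priya starts after Felix ends.
Declan starts before Yusuf ends → Yusuf and Declan overlap.
Priya starts after Yusuf ends.
Priya starts after Declan ends.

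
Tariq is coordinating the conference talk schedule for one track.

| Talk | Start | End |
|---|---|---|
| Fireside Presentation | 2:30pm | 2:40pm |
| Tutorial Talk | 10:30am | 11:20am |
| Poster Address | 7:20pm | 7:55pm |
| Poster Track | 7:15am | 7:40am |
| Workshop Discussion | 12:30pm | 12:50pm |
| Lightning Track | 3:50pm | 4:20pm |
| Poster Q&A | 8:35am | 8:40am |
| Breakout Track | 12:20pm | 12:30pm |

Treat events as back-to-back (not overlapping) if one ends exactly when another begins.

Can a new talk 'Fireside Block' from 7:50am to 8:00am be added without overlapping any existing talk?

Yes — the slot is free

Poster Track: ends 7:40am at or before Fireside Block starts 7:50am → clear.
Poster Q&A: starts 8:35am at or after Fireside Block ends 8:00am → clear.
Tutorial Talk: starts 10:30am at or after Fireside Block ends 8:00am → clear.
Breakout Track: starts 12:20pm at or after Fireside Block ends 8:00am → clear.
Workshop Discussion: starts 12:30pm at or after Fireside Block ends 8:00am → clear.
Fireside Presentation: starts 2:30pm at or after Fireside Block ends 8:00am → clear.
Lightning Track: starts 3:50pm at or after Fireside Block ends 8:00am → clear.
Poster Address: starts 7:20pm at or after Fireside Block ends 8:00am → clear.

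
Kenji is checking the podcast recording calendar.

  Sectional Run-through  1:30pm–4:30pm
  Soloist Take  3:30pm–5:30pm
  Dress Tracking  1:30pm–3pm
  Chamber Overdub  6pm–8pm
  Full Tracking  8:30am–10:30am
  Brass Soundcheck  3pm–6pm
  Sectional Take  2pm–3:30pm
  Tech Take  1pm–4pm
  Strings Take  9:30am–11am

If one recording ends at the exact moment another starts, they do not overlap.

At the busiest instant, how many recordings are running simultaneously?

4

Sort all start/end points and keep a running count:
8:30am start Full Tracking → 1
9:30am start Strings Take → 2
10:30am end Full Tracking → 1
11am end Strings Take → 0
1pm start Tech Take → 1
1:30pm start Dress Tracking → 2
1:30pm start Sectional Run-through → 3
2pm start Sectional Take → 4
3pm end Dress Tracking → 3
3pm start Brass Soundcheck → 4
3:30pm end Sectional Take → 3
3:30pm start Soloist Take → 4
4pm end Tech Take → 3
4:30pm end Sectional Run-through → 2
5:30pm end Soloist Take → 1
6pm end Brass Soundcheck → 0
6pm start Chamber Overdub → 1
8pm end Chamber Overdub → 0
Peak is 4, at 2pm (Dress Tracking, Sectional Run-through, Sectional Take, Tech Take).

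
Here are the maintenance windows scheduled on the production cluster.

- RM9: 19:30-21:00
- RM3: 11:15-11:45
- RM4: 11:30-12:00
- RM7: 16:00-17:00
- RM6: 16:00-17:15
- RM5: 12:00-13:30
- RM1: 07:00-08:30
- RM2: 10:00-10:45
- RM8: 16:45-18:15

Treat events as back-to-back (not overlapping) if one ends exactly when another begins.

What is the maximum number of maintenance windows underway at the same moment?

Sweep the timeline, counting +1 at each start and −1 at each end (ends before starts at a tie):
07:00 start RM1 → 1
08:30 end RM1 → 0
10:00 start RM2 → 1
10:45 end RM2 → 0
11:15 start RM3 → 1
11:30 start RM4 → 2
11:45 end RM3 → 1
12:00 end RM4 → 0
12:00 start RM5 → 1
13:30 end RM5 → 0
16:00 start RM6 → 1
16:00 start RM7 → 2
16:45 start RM8 → 3
17:00 end RM7 → 2
17:15 end RM6 → 1
18:15 end RM8 → 0
19:30 start RM9 → 1
21:00 end RM9 → 0
Peak is 3, at 16:45 (RM6, RM7, RM8).

3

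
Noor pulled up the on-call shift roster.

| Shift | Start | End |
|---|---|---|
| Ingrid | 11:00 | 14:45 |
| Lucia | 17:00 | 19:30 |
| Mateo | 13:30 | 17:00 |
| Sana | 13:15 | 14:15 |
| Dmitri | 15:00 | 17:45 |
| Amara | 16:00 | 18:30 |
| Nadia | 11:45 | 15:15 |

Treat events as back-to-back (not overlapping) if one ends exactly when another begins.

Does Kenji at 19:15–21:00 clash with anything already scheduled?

Yes — it overlaps Lucia

Ingrid: ends 14:45 at or before Kenji starts 19:15 → clear.
Nadia: ends 15:15 at or before Kenji starts 19:15 → clear.
Sana: ends 14:15 at or before Kenji starts 19:15 → clear.
Mateo: ends 17:00 at or before Kenji starts 19:15 → clear.
Dmitri: ends 17:45 at or before Kenji starts 19:15 → clear.
Amara: ends 18:30 at or before Kenji starts 19:15 → clear.
Lucia: starts 17:00 before Kenji ends 21:00, and ends 19:30 after Kenji starts 19:15 → overlap.
Kenji overlaps Lucia.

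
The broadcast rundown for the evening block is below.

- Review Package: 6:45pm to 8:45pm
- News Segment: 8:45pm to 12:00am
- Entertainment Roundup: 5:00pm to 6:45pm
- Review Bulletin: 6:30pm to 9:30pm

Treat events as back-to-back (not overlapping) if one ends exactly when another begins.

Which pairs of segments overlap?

Sorted by start: Entertainment Roundup, Review Bulletin, Review Package, News Segment.
Review Bulletin starts before Entertainment Roundup ends → Entertainment Roundup and Review Bulletin overlap.
Review Package starts exactly when Entertainment Roundup ends (back-to-back, no overlap), so nothing later overlaps Entertainment Roundup either.
Review Package starts before Review Bulletin ends → Review Bulletin and Review Package overlap.
News Segment starts before Review Bulletin ends → Review Bulletin and News Segment overlap.
News Segment starts exactly when Review Package ends (back-to-back, no overlap).

Entertainment Roundup & Review Bulletin, News Segment & Review Bulletin, Review Bulletin & Review Package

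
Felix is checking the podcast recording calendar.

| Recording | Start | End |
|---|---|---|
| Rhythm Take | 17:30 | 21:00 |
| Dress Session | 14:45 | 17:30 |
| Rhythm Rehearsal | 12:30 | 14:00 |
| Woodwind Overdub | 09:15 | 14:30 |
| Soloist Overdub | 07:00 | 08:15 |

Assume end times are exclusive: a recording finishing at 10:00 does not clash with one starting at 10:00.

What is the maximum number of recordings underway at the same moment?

Sort all start/end points and keep a running count:
07:00 start Soloist Overdub → 1
08:15 end Soloist Overdub → 0
09:15 start Woodwind Overdub → 1
12:30 start Rhythm Rehearsal → 2
14:00 end Rhythm Rehearsal → 1
14:30 end Woodwind Overdub → 0
14:45 start Dress Session → 1
17:30 end Dress Session → 0
17:30 start Rhythm Take → 1
21:00 end Rhythm Take → 0
Peak is 2, at 12:30 (Rhythm Rehearsal, Woodwind Overdub).

2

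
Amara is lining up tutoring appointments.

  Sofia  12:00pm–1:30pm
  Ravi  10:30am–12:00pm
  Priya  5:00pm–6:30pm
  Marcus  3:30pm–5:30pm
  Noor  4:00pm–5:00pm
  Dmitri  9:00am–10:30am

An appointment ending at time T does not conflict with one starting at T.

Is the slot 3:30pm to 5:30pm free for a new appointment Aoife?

No — it overlaps Marcus, Noor, Priya

Dmitri: ends 10:30am at or before Aoife starts 3:30pm → clear.
Ravi: ends 12:00pm at or before Aoife starts 3:30pm → clear.
Sofia: ends 1:30pm at or before Aoife starts 3:30pm → clear.
Marcus: starts 3:30pm before Aoife ends 5:30pm, and ends 5:30pm after Aoife starts 3:30pm → overlap.
Noor: starts 4:00pm before Aoife ends 5:30pm, and ends 5:00pm after Aoife starts 3:30pm → overlap.
Priya: starts 5:00pm before Aoife ends 5:30pm, and ends 6:30pm after Aoife starts 3:30pm → overlap.
Aoife overlaps Marcus, Noor, Priya.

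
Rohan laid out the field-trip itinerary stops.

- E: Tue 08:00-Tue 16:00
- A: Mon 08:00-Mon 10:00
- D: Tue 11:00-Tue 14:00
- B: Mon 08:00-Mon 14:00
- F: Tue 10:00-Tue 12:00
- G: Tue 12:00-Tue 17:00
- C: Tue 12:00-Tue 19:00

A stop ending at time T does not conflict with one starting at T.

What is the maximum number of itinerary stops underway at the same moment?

4

Walk through starts and ends in time order (an end at T is processed before a start at T):
Mon 08:00 start A → 1
Mon 08:00 start B → 2
Mon 10:00 end A → 1
Mon 14:00 end B → 0
Tue 08:00 start E → 1
Tue 10:00 start F → 2
Tue 11:00 start D → 3
Tue 12:00 end F → 2
Tue 12:00 start C → 3
Tue 12:00 start G → 4
Tue 14:00 end D → 3
Tue 16:00 end E → 2
Tue 17:00 end G → 1
Tue 19:00 end C → 0
Peak is 4, at Tue 12:00 (C, D, E, G).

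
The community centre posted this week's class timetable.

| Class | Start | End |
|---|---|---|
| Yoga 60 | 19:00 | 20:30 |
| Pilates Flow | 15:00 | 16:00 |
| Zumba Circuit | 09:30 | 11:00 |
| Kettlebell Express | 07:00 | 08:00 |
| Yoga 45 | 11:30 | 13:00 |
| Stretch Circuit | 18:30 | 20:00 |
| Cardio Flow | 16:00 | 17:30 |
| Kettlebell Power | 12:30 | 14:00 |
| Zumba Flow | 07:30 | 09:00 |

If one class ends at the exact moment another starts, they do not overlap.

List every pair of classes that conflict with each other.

Sorted by start: Kettlebell Express, Zumba Flow, Zumba Circuit, Yoga 45, Kettlebell Power, Pilates Flow, Cardio Flow, Stretch Circuit, Yoga 60.
Zumba Flow starts before Kettlebell Express ends → Kettlebell Express and Zumba Flow overlap.
Zumba Circuit starts after Kettlebell Express ends; Kettlebell Express is clear from here.
Zumba Circuit starts after Zumba Flow ends; Zumba Flow is clear from here.
Yoga 45 starts after Zumba Circuit ends; Zumba Circuit is clear from here.
Kettlebell Power starts before Yoga 45 ends → Yoga 45 and Kettlebell Power overlap.
Pilates Flow starts after Yoga 45 ends; Yoga 45 is clear from here.
Pilates Flow starts after Kettlebell Power ends; Kettlebell Power is clear from here.
Cardio Flow starts exactly when Pilates Flow ends (back-to-back, no overlap); Pilates Flow is clear from here.
Stretch Circuit starts after Cardio Flow ends; Cardio Flow is clear from here.
Yoga 60 starts before Stretch Circuit ends → Stretch Circuit and Yoga 60 overlap.

Kettlebell Express & Zumba Flow, Kettlebell Power & Yoga 45, Stretch Circuit & Yoga 60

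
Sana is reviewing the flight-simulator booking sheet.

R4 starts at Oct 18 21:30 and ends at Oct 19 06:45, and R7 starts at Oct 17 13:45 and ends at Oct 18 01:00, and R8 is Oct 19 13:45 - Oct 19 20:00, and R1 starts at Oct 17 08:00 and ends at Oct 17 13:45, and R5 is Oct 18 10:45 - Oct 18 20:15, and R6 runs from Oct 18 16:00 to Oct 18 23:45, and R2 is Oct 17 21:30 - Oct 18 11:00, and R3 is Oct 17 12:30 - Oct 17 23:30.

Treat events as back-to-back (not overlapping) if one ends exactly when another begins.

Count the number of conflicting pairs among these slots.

7

Sorted by start: R1, R3, R7, R2, R5, R6, R4, R8.
R3 starts before R1 ends → R1 and R3 overlap.
R7 starts exactly when R1 ends (back-to-back, no overlap); R1 is clear from here.
R7 starts before R3 ends → R3 and R7 overlap.
R2 starts before R3 ends → R3 and R2 overlap.
R5 starts after R3 ends; R3 is clear from here.
R2 starts before R7 ends → R7 and R2 overlap.
R5 starts after R7 ends; R7 is clear from here.
R5 starts before R2 ends → R2 and R5 overlap.
R6 starts after R2 ends; R2 is clear from here.
R6 starts before R5 ends → R5 and R6 overlap.
R4 starts after R5 ends; R5 is clear from here.
R4 starts before R6 ends → R6 and R4 overlap.
R8 starts after R6 ends.
R8 starts after R4 ends.
Overlapping pairs: R1 & R3, R2 & R3, R2 & R5, R2 & R7, R3 & R7, R4 & R6, R5 & R6 — 7 in total.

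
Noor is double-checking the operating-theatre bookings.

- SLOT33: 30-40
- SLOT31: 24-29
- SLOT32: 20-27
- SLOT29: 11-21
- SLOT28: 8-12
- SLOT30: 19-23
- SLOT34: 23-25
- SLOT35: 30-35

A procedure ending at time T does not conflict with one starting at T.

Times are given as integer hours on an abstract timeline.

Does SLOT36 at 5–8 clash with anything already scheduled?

No — it doesn't clash with anything

SLOT28: starts 8 at or after SLOT36 ends 8 → clear.
SLOT29: starts 11 at or after SLOT36 ends 8 → clear.
SLOT30: starts 19 at or after SLOT36 ends 8 → clear.
SLOT32: starts 20 at or after SLOT36 ends 8 → clear.
SLOT34: starts 23 at or after SLOT36 ends 8 → clear.
SLOT31: starts 24 at or after SLOT36 ends 8 → clear.
SLOT33: starts 30 at or after SLOT36 ends 8 → clear.
SLOT35: starts 30 at or after SLOT36 ends 8 → clear.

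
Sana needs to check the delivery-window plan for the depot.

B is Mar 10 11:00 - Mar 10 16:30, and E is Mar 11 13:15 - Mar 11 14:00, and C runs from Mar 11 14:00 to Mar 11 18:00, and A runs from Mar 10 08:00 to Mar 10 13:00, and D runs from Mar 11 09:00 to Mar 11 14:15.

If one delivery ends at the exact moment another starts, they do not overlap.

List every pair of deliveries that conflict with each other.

A & B, C & D, D & E

Check each pair: they overlap iff neither finishes before the other starts.
Sorted by start: A, B, D, E, C.
B starts before A ends → A and B overlap.
D starts after A ends; A is clear from here.
D starts after B ends; B is clear from here.
E starts before D ends → D and E overlap.
C starts before D ends → D and C overlap.
C starts exactly when E ends (back-to-back, no overlap).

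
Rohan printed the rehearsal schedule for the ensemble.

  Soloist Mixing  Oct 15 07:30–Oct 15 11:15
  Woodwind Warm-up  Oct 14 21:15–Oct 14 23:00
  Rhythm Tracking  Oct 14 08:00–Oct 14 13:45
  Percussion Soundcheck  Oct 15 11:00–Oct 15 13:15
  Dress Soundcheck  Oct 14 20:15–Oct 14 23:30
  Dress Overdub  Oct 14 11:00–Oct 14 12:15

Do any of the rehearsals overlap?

Yes

Check each pair: they overlap iff neither finishes before the other starts.
Sorted by start: Rhythm Tracking, Dress Overdub, Dress Soundcheck, Woodwind Warm-up, Soloist Mixing, Percussion Soundcheck.
Dress Overdub starts before Rhythm Tracking ends → Rhythm Tracking and Dress Overdub overlap.
That's a conflict, so the schedule is not conflict-free.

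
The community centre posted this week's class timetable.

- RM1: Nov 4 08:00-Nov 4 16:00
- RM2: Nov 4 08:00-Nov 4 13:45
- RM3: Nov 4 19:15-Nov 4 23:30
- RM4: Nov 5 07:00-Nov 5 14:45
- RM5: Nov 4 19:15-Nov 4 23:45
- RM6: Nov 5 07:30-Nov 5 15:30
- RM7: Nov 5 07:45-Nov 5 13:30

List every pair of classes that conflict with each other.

Check each pair: they overlap iff neither finishes before the other starts.
Sorted by start: RM1, RM2, RM3, RM5, RM4, RM6, RM7.
RM2 starts before RM1 ends → RM1 and RM2 overlap.
RM3 starts after RM1 ends — done with RM1.
RM3 starts after RM2 ends — done with RM2.
RM5 starts before RM3 ends → RM3 and RM5 overlap.
RM4 starts after RM3 ends — done with RM3.
RM4 starts after RM5 ends — done with RM5.
RM6 starts before RM4 ends → RM4 and RM6 overlap.
RM7 starts before RM4 ends → RM4 and RM7 overlap.
RM7 starts before RM6 ends → RM6 and RM7 overlap.

RM1 & RM2, RM3 & RM5, RM4 & RM6, RM4 & RM7, RM6 & RM7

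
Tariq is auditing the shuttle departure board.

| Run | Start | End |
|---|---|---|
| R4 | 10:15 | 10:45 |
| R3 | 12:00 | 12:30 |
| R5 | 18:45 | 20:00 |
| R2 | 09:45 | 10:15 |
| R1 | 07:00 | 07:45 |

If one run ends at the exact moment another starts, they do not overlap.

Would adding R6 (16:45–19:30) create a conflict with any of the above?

R1: ends 07:45 at or before R6 starts 16:45 → clear.
R2: ends 10:15 at or before R6 starts 16:45 → clear.
R4: ends 10:45 at or before R6 starts 16:45 → clear.
R3: ends 12:30 at or before R6 starts 16:45 → clear.
R5: starts 18:45 before R6 ends 19:30, and ends 20:00 after R6 starts 16:45 → overlap.
R6 overlaps R5.

Yes — it overlaps R5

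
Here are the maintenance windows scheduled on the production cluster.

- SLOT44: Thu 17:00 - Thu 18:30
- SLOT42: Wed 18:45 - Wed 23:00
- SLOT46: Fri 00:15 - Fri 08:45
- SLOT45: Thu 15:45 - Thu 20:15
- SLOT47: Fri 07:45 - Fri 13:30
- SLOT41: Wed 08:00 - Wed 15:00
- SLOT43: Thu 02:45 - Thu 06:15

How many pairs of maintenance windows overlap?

Sorted by start: SLOT41, SLOT42, SLOT43, SLOT45, SLOT44, SLOT46, SLOT47.
SLOT42 starts after SLOT41 ends; SLOT41 is clear from here.
SLOT43 starts after SLOT42 ends; SLOT42 is clear from here.
SLOT45 starts after SLOT43 ends; SLOT43 is clear from here.
SLOT44 starts before SLOT45 ends → SLOT45 and SLOT44 overlap.
SLOT46 starts after SLOT45 ends; SLOT45 is clear from here.
SLOT46 starts after SLOT44 ends; SLOT44 is clear from here.
SLOT47 starts before SLOT46 ends → SLOT46 and SLOT47 overlap.
Overlapping pairs: SLOT44 & SLOT45, SLOT46 & SLOT47 — 2 in total.

2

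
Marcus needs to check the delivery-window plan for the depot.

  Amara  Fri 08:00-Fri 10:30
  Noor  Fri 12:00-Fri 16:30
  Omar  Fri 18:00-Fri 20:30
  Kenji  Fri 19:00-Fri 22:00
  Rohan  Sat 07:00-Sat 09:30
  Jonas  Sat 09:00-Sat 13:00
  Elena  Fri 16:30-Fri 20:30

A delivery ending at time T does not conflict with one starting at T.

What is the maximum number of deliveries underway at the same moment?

3

Sort all start/end points and keep a running count:
Fri 08:00 start Amara → 1
Fri 10:30 end Amara → 0
Fri 12:00 start Noor → 1
Fri 16:30 end Noor → 0
Fri 16:30 start Elena → 1
Fri 18:00 start Omar → 2
Fri 19:00 start Kenji → 3
Fri 20:30 end Elena → 2
Fri 20:30 end Omar → 1
Fri 22:00 end Kenji → 0
Sat 07:00 start Rohan → 1
Sat 09:00 start Jonas → 2
Sat 09:30 end Rohan → 1
Sat 13:00 end Jonas → 0
Peak is 3, at Fri 19:00 (Elena, Kenji, Omar).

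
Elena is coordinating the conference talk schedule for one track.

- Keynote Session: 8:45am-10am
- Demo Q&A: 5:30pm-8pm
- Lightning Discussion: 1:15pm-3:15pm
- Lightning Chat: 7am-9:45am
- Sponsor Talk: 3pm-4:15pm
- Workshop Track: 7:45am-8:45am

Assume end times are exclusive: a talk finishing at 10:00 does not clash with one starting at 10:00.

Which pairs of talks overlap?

Keynote Session & Lightning Chat, Lightning Chat & Workshop Track, Lightning Discussion & Sponsor Talk

Sorted by start: Lightning Chat, Workshop Track, Keynote Session, Lightning Discussion, Sponsor Talk, Demo Q&A.
Workshop Track starts before Lightning Chat ends → Lightning Chat and Workshop Track overlap.
Keynote Session starts before Lightning Chat ends → Lightning Chat and Keynote Session overlap.
Lightning Discussion starts after Lightning Chat ends, so Lightning Chat has no further overlaps.
Keynote Session starts exactly when Workshop Track ends (back-to-back, no overlap), so Workshop Track has no further overlaps.
Lightning Discussion starts after Keynote Session ends, so Keynote Session has no further overlaps.
Sponsor Talk starts before Lightning Discussion ends → Lightning Discussion and Sponsor Talk overlap.
Demo Q&A starts after Lightning Discussion ends.
Demo Q&A starts after Sponsor Talk ends.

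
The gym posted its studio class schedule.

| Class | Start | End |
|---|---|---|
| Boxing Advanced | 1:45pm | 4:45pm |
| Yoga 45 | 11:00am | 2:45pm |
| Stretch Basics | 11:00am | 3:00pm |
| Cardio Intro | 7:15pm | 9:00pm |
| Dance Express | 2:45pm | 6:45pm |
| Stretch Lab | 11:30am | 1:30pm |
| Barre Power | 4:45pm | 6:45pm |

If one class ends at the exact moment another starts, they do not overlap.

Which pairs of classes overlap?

Sorted by start: Yoga 45, Stretch Basics, Stretch Lab, Boxing Advanced, Dance Express, Barre Power, Cardio Intro.
Stretch Basics starts before Yoga 45 ends → Yoga 45 and Stretch Basics overlap.
Stretch Lab starts before Yoga 45 ends → Yoga 45 and Stretch Lab overlap.
Boxing Advanced starts before Yoga 45 ends → Yoga 45 and Boxing Advanced overlap.
Dance Express starts exactly when Yoga 45 ends (back-to-back, no overlap) — done with Yoga 45.
Stretch Lab starts before Stretch Basics ends → Stretch Basics and Stretch Lab overlap.
Boxing Advanced starts before Stretch Basics ends → Stretch Basics and Boxing Advanced overlap.
Dance Express starts before Stretch Basics ends → Stretch Basics and Dance Express overlap.
Barre Power starts after Stretch Basics ends — done with Stretch Basics.
Boxing Advanced starts after Stretch Lab ends — done with Stretch Lab.
Dance Express starts before Boxing Advanced ends → Boxing Advanced and Dance Express overlap.
Barre Power starts exactly when Boxing Advanced ends (back-to-back, no overlap) — done with Boxing Advanced.
Barre Power starts before Dance Express ends → Dance Express and Barre Power overlap.
Cardio Intro starts after Dance Express ends.
Cardio Intro starts after Barre Power ends.

Barre Power & Dance Express, Boxing Advanced & Dance Express, Boxing Advanced & Stretch Basics, Boxing Advanced & Yoga 45, Dance Express & Stretch Basics, Stretch Basics & Stretch Lab, Stretch Basics & Yoga 45, Stretch Lab & Yoga 45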